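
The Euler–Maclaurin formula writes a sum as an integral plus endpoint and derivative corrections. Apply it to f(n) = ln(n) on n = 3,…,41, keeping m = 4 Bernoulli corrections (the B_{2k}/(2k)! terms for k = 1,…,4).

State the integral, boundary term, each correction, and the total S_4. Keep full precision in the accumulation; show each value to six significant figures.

S_4 ≈ 113.341

The integral term ∫_3^41 ln(x) dx = 110.961.
Boundary: ½(f(3) + f(41)) = ½(1.09861 + 3.71357) = 2.40609.
So far: 113.367.
Order-1 term: 1/12 · (0.0243902 − 0.333333) = -0.0257453.
Partial sum through k=1: 113.341.
Order-2 term: −1/720 · (2.90187e-05 − 0.0740741) = 0.000102840.
Partial sum through k=2: 113.341.
Order-3 term: 1/30240 · (2.07153e-07 − 0.0987654) = -3.26605e-06.
Partial sum through k=3: 113.341.
Order-4 term: −1/1209600 · (3.69697e-09 − 0.329218) = 2.72171e-07.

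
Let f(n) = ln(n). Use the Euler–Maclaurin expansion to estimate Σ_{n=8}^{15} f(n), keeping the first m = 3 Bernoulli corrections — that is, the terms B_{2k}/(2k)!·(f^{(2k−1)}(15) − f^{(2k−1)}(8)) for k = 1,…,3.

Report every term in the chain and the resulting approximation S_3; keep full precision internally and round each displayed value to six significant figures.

Integral: ∫_8^15 ln(x) dx = 16.9852.
Endpoint term: (f(8) + f(15))/2 = (2.07944 + 2.70805)/2 = 2.39375.
Integral + boundary = 19.3790.
Correction k=1: B_{2}/2! · (f^{(1)}(15) − f^{(1)}(8)) = 1/12 · (0.0666667 − 0.125000) = -0.00486111.
Running total after k=1: 19.3741.
Correction k=2: B_{4}/4! · (f^{(3)}(15) − f^{(3)}(8)) = −1/720 · (0.000592593 − 0.00390625) = 4.60230e-06.
Running total after k=2: 19.3741.
Correction k=3: B_{6}/6! · (f^{(5)}(15) − f^{(5)}(8)) = 1/30240 · (3.16049e-05 − 0.000732422) = -2.31752e-08.

S_3 ≈ 19.3741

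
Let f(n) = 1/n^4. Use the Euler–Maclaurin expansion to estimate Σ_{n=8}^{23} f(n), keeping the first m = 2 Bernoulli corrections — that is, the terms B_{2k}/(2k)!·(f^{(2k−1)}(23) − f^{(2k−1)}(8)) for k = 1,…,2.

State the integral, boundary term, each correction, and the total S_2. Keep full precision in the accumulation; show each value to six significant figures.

S_2 ≈ 0.000757544

∫_8^23 1/x^4 dx evaluates to 0.000623645.
Endpoint term: (f(8) + f(23))/2 = (0.000244141 + 3.57346e-06)/2 = 0.000123857.
Integral + boundary = 0.000747502.
Correction k=1: B_{2}/2! · (f^{(1)}(23) − f^{(1)}(8)) = 1/12 · (-6.21471e-07 − (-0.000122070)) = 1.01207e-05.
Partial sum through k=1: 0.000757623.
Correction k=2: B_{4}/4! · (f^{(3)}(23) − f^{(3)}(8)) = −1/720 · (-3.52441e-08 − (-5.72205e-05)) = -7.94239e-08.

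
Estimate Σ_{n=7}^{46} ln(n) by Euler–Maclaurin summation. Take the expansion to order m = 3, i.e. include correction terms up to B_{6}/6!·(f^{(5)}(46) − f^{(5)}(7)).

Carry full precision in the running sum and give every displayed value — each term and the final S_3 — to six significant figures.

The integral term ∫_7^46 ln(x) dx = 123.496.
½[f(7) + f(46)] = ½[1.94591 + 3.82864] = 2.88728.
So far: 126.383.
Order-1 term: 1/12 · (0.0217391 − 0.142857) = -0.0100932.
After k=1: 126.373.
Order-2 term: −1/720 · (2.05474e-05 − 0.00583090) = 8.06994e-06.
After k=2: 126.373.
Order-3 term: 1/30240 · (1.16526e-07 − 0.00142798) = -4.72176e-08.

S_3 ≈ 126.373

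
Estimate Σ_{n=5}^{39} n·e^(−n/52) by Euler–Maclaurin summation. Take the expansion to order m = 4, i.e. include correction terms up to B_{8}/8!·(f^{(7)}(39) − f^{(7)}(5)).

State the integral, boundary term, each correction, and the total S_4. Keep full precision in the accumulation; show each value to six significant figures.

∫_5^39 x·e^(−x/52) dx evaluates to 457.035.
½[f(5) + f(39)] = ½[4.54162 + 18.4223] = 11.4820.
So far: 468.517.
Correction k=1: B_{2}/2! · (f^{(1)}(39) − f^{(1)}(5)) = 1/12 · (0.118092 − 0.820985) = -0.0585745.
After k=1: 468.458.
Correction k=2: B_{4}/4! · (f^{(3)}(39) − f^{(3)}(5)) = −1/720 · (0.000393056 − 0.000975456) = 8.08889e-07.
After k=2: 468.458.
Correction k=3: B_{6}/6! · (f^{(5)}(39) − f^{(5)}(5)) = 1/30240 · (2.74571e-07 − 6.09206e-07) = -1.10660e-11.
After k=3: 468.458.
Correction k=4: B_{8}/8! · (f^{(7)}(39) − f^{(7)}(5)) = −1/1209600 · (1.49327e-10 − 3.17185e-10) = 1.38771e-16.

S_4 ≈ 468.458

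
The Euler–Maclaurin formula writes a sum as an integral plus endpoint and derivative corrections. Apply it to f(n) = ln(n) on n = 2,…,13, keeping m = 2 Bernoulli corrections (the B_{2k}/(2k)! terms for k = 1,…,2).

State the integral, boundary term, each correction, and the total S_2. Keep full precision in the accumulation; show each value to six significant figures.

∫_2^13 ln(x) dx evaluates to 20.9580.
½[f(2) + f(13)] = ½[0.693147 + 2.56495] = 1.62905.
Integral + boundary = 22.5871.
Order-1 term: 1/12 · (0.0769231 − 0.500000) = -0.0352564.
Running total after k=1: 22.5518.
Order-2 term: −1/720 · (0.000910332 − 0.250000) = 0.000345958.

S_2 ≈ 22.5522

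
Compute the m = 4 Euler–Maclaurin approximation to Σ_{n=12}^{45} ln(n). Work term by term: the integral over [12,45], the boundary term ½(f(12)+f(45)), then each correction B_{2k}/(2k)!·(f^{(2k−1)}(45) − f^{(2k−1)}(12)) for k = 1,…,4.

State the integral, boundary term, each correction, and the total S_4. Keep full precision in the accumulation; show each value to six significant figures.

The integral term ∫_12^45 ln(x) dx = 108.481.
½[f(12) + f(45)] = ½[2.48491 + 3.80666] = 3.14578.
Running total after boundary: 111.627.
Correction k=1: B_{2}/2! · (f^{(1)}(45) − f^{(1)}(12)) = 1/12 · (0.0222222 − 0.0833333) = -0.00509259.
Partial sum through k=1: 111.622.
Correction k=2: B_{4}/4! · (f^{(3)}(45) − f^{(3)}(12)) = −1/720 · (2.19479e-05 − 0.00115741) = 1.57703e-06.
Partial sum through k=2: 111.622.
Correction k=3: B_{6}/6! · (f^{(5)}(45) − f^{(5)}(12)) = 1/30240 · (1.30061e-07 − 9.64506e-05) = -3.18520e-09.
Partial sum through k=3: 111.622.
Correction k=4: B_{8}/8! · (f^{(7)}(45) − f^{(7)}(12)) = −1/1209600 · (1.92684e-09 − 2.00939e-05) = 1.66104e-11.

S_4 ≈ 111.622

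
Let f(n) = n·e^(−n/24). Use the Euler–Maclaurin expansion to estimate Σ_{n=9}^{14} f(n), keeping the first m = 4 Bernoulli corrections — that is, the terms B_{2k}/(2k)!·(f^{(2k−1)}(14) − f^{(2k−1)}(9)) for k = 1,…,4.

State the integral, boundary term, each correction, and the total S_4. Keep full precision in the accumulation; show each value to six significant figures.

∫_9^14 x·e^(−x/24) dx evaluates to 35.4051.
½[f(9) + f(14)] = ½[6.18560 + 7.81249] = 6.99905.
So far: 42.4041.
Correction k=1: B_{2}/2! · (f^{(1)}(14) − f^{(1)}(9)) = 1/12 · (0.232515 − 0.429556) = -0.0164201.
Running total after k=1: 42.3877.
Correction k=2: B_{4}/4! · (f^{(3)}(14) − f^{(3)}(9)) = −1/720 · (0.00234129 − 0.00313218) = 1.09845e-06.
Running total after k=2: 42.3877.
Correction k=3: B_{6}/6! · (f^{(5)}(14) − f^{(5)}(9)) = 1/30240 · (7.42867e-06 − 9.58090e-06) = -7.11716e-11.
Running total after k=3: 42.3877.
Correction k=4: B_{8}/8! · (f^{(7)}(14) − f^{(7)}(9)) = −1/1209600 · (1.87372e-08 − 2.38264e-08) = 4.20736e-15.

S_4 ≈ 42.3877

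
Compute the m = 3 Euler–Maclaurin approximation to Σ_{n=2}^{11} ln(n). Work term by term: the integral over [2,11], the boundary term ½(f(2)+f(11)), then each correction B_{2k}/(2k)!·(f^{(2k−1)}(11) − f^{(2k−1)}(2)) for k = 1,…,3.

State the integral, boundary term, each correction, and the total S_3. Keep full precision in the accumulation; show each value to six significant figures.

∫_2^11 ln(x) dx evaluates to 15.9906.
½[f(2) + f(11)] = ½[0.693147 + 2.39790] = 1.54552.
So far: 17.5361.
k=1: B_{2}/(2)! × [f^{(1)}(11) − f^{(1)}(2)] = 1/12 × (0.0909091 − 0.500000) = -0.0340909.
Partial sum through k=1: 17.5020.
k=2: B_{4}/(4)! × [f^{(3)}(11) − f^{(3)}(2)] = −1/720 × (0.00150263 − 0.250000) = 0.000345135.
Partial sum through k=2: 17.5023.
k=3: B_{6}/(6)! × [f^{(5)}(11) − f^{(5)}(2)] = 1/30240 × (0.000149021 − 0.750000) = -2.47967e-05.

S_3 ≈ 17.5023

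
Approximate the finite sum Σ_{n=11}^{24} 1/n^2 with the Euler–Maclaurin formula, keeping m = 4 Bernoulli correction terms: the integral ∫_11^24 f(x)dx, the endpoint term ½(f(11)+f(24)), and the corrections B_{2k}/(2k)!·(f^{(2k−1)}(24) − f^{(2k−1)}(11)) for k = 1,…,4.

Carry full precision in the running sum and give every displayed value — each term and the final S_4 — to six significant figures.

S_4 ≈ 0.0543557

∫_11^24 1/x^2 dx evaluates to 0.0492424.
Boundary: ½(f(11) + f(24)) = ½(0.00826446 + 0.00173611) = 0.00500029.
So far: 0.0542427.
Order-1 term: 1/12 · (-0.000144676 − (-0.00150263)) = 0.000113163.
After k=1: 0.0543559.
Order-2 term: −1/720 · (-3.01408e-06 − (-0.000149021)) = -2.02788e-07.
After k=2: 0.0543557.
Order-3 term: 1/30240 · (-1.56983e-07 − (-3.69474e-05)) = 1.21661e-09.
After k=3: 0.0543557.
Order-4 term: −1/1209600 · (-1.52623e-08 − (-1.70996e-05)) = -1.41240e-11.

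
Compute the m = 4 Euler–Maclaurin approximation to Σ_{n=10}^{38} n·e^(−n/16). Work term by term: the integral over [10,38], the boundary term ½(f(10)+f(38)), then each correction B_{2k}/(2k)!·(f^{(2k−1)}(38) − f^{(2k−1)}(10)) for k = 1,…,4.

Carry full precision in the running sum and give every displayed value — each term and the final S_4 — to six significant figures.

The integral term ∫_10^38 x·e^(−x/16) dx = 142.304.
Endpoint term: (f(10) + f(38))/2 = (5.35261 + 3.53455)/2 = 4.44358.
Running total after boundary: 146.748.
Order-1 term: 1/12 · (-0.127895 − 0.200723) = -0.0273848.
Partial sum through k=1: 146.720.
Order-2 term: −1/720 · (0.000227086 − 0.00496580) = 6.58155e-06.
Partial sum through k=2: 146.720.
Order-3 term: 1/30240 · (3.72563e-06 − 3.57326e-05) = -1.05843e-09.
Partial sum through k=3: 146.720.
Order-4 term: −1/1209600 · (2.56414e-08 − 2.03388e-07) = 1.46947e-13.

S_4 ≈ 146.720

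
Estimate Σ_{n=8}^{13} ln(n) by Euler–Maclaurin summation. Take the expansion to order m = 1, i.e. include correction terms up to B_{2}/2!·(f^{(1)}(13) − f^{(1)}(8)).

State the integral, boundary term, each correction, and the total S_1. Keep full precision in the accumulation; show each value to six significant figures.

The integral term ∫_8^13 ln(x) dx = 11.7088.
Boundary: ½(f(8) + f(13)) = ½(2.07944 + 2.56495) = 2.32220.
Integral + boundary = 14.0310.
Correction k=1: B_{2}/2! · (f^{(1)}(13) − f^{(1)}(8)) = 1/12 · (0.0769231 − 0.125000) = -0.00400641.

S_1 ≈ 14.0270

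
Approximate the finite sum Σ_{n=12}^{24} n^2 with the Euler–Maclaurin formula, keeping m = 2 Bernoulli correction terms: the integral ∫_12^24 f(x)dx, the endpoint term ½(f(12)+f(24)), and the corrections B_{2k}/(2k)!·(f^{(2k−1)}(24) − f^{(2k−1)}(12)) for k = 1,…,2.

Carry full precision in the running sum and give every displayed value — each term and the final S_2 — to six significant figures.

Integral: ∫_12^24 x^2 dx = 4032.00.
Endpoint term: (f(12) + f(24))/2 = (144.000 + 576.000)/2 = 360.000.
Integral + boundary = 4392.00.
Correction k=1: B_{2}/2! · (f^{(1)}(24) − f^{(1)}(12)) = 1/12 · (48.0000 − 24.0000) = 2.00000.
Partial sum through k=1: 4394.00.
Correction k=2: B_{4}/4! · (f^{(3)}(24) − f^{(3)}(12)) = −1/720 · (0.00000 − 0.00000) = 0.00000.

S_2 ≈ 4394.00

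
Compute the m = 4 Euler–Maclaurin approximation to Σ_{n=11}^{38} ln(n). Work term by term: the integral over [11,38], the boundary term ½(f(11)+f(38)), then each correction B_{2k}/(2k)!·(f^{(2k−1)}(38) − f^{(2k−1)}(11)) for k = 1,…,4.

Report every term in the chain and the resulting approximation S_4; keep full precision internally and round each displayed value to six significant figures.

Integral: ∫_11^38 ln(x) dx = 84.8514.
Endpoint term: (f(11) + f(38))/2 = (2.39790 + 3.63759)/2 = 3.01774.
Integral + boundary = 87.8692.
k=1: B_{2}/(2)! × [f^{(1)}(38) − f^{(1)}(11)] = 1/12 × (0.0263158 − 0.0909091) = -0.00538278.
Running total after k=1: 87.8638.
k=2: B_{4}/(4)! × [f^{(3)}(38) − f^{(3)}(11)] = −1/720 × (3.64485e-05 − 0.00150263) = 2.03636e-06.
Running total after k=2: 87.8638.
k=3: B_{6}/(6)! × [f^{(5)}(38) − f^{(5)}(11)] = 1/30240 × (3.02896e-07 − 0.000149021) = -4.91793e-09.
Running total after k=3: 87.8638.
k=4: B_{8}/(8)! × [f^{(7)}(38) − f^{(7)}(11)] = −1/1209600 × (6.29285e-09 − 3.69474e-05) = 3.05399e-11.

S_4 ≈ 87.8638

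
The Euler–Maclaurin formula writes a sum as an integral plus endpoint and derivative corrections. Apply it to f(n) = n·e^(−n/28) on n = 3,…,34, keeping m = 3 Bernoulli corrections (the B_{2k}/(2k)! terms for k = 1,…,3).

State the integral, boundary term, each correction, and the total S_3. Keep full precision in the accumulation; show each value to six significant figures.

The integral term ∫_3^34 x·e^(−x/28) dx = 264.352.
½[f(3) + f(34)] = ½[2.69519 + 10.0953] = 6.39527.
Running total after boundary: 270.748.
Correction k=1: B_{2}/2! · (f^{(1)}(34) − f^{(1)}(3)) = 1/12 · (-0.0636261 − 0.802140) = -0.0721472.
Partial sum through k=1: 270.675.
Correction k=2: B_{4}/4! · (f^{(3)}(34) − f^{(3)}(3)) = −1/720 · (0.000676298 − 0.00331497) = 3.66482e-06.
Partial sum through k=2: 270.675.
Correction k=3: B_{6}/6! · (f^{(5)}(34) − f^{(5)}(3)) = 1/30240 · (1.82877e-06 − 7.15153e-06) = -1.76017e-10.

S_3 ≈ 270.675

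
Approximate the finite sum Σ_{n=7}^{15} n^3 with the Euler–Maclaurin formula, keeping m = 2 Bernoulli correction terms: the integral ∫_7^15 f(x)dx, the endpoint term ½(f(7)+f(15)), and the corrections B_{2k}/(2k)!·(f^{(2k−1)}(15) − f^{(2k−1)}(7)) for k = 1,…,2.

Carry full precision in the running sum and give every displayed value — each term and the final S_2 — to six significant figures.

S_2 ≈ 13959.0

Integral: ∫_7^15 x^3 dx = 12056.0.
Boundary: ½(f(7) + f(15)) = ½(343.000 + 3375.00) = 1859.00.
Running total after boundary: 13915.0.
k=1: B_{2}/(2)! × [f^{(1)}(15) − f^{(1)}(7)] = 1/12 × (675.000 − 147.000) = 44.0000.
After k=1: 13959.0.
k=2: B_{4}/(4)! × [f^{(3)}(15) − f^{(3)}(7)] = −1/720 × (6.00000 − 6.00000) = 0.00000.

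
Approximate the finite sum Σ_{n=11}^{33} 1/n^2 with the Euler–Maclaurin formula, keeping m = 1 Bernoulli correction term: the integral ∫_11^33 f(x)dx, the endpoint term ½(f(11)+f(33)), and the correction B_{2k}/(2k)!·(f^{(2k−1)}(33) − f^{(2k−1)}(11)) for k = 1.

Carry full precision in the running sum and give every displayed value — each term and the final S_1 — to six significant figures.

S_1 ≈ 0.0653180

Integral: ∫_11^33 1/x^2 dx = 0.0606061.
Endpoint term: (f(11) + f(33))/2 = (0.00826446 + 0.000918274)/2 = 0.00459137.
So far: 0.0651974.
Order-1 term: 1/12 · (-5.56529e-05 − (-0.00150263)) = 0.000120581.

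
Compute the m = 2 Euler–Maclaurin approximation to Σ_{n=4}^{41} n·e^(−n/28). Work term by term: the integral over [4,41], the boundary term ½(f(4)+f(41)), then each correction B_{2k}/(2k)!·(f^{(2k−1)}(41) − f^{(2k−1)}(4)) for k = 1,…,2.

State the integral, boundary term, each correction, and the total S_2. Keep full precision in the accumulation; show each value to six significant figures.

Integral: ∫_4^41 x·e^(−x/28) dx = 329.961.
Boundary: ½(f(4) + f(41)) = ½(3.46751 + 9.48097) = 6.47424.
So far: 336.435.
Correction k=1: B_{2}/2! · (f^{(1)}(41) − f^{(1)}(4)) = 1/12 · (-0.107363 − 0.743038) = -0.0708668.
Partial sum through k=1: 336.364.
Correction k=2: B_{4}/4! · (f^{(3)}(41) − f^{(3)}(4)) = −1/720 · (0.000452963 − 0.00315918) = 3.75863e-06.

S_2 ≈ 336.364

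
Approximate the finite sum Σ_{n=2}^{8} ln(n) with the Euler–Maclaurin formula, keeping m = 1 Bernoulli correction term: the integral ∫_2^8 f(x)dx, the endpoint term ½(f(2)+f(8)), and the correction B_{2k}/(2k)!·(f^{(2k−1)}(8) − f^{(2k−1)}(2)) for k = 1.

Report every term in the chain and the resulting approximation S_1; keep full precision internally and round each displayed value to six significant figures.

Integral: ∫_2^8 ln(x) dx = 9.24924.
½[f(2) + f(8)] = ½[0.693147 + 2.07944] = 1.38629.
Integral + boundary = 10.6355.
k=1: B_{2}/(2)! × [f^{(1)}(8) − f^{(1)}(2)] = 1/12 × (0.125000 − 0.500000) = -0.0312500.

S_1 ≈ 10.6043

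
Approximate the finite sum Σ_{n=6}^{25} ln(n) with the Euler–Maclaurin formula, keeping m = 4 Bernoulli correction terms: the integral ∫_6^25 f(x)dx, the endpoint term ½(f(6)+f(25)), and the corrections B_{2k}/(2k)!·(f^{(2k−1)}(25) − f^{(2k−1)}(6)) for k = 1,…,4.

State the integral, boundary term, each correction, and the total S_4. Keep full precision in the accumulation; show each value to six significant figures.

S_4 ≈ 53.2161

The integral term ∫_6^25 ln(x) dx = 50.7213.
Endpoint term: (f(6) + f(25))/2 = (1.79176 + 3.21888)/2 = 2.50532.
Running total after boundary: 53.2267.
k=1: B_{2}/(2)! × [f^{(1)}(25) − f^{(1)}(6)] = 1/12 × (0.0400000 − 0.166667) = -0.0105556.
Partial sum through k=1: 53.2161.
k=2: B_{4}/(4)! × [f^{(3)}(25) − f^{(3)}(6)] = −1/720 × (0.000128000 − 0.00925926) = 1.26823e-05.
Partial sum through k=2: 53.2161.
k=3: B_{6}/(6)! × [f^{(5)}(25) − f^{(5)}(6)] = 1/30240 × (2.45760e-06 − 0.00308642) = -1.01983e-07.
Partial sum through k=3: 53.2161.
k=4: B_{8}/(8)! × [f^{(7)}(25) − f^{(7)}(6)] = −1/1209600 × (1.17965e-07 − 0.00257202) = 2.12624e-09.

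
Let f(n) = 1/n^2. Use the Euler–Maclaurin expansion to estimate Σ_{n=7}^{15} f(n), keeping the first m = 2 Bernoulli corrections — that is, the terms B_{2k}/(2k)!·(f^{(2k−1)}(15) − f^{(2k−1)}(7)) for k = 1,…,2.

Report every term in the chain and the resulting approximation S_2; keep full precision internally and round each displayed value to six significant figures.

S_2 ≈ 0.0890514

∫_7^15 1/x^2 dx evaluates to 0.0761905.
½[f(7) + f(15)] = ½[0.0204082 + 0.00444444] = 0.0124263.
Running total after boundary: 0.0886168.
k=1: B_{2}/(2)! × [f^{(1)}(15) − f^{(1)}(7)] = 1/12 × (-0.000592593 − (-0.00583090)) = 0.000436526.
Running total after k=1: 0.0890533.
k=2: B_{4}/(4)! × [f^{(3)}(15) − f^{(3)}(7)] = −1/720 × (-3.16049e-05 − (-0.00142798)) = -1.93940e-06.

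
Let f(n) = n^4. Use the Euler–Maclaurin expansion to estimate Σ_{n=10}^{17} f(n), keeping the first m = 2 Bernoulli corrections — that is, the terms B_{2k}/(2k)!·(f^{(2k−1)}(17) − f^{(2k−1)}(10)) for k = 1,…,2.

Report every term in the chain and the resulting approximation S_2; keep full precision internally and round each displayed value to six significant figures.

Integral: ∫_10^17 x^4 dx = 263971.
½[f(10) + f(17)] = ½[10000.0 + 83521.0] = 46760.5.
Running total after boundary: 310732.
Order-1 term: 1/12 · (19652.0 − 4000.00) = 1304.33.
After k=1: 312036.
Order-2 term: −1/720 · (408.000 − 240.000) = -0.233333.

S_2 ≈ 312036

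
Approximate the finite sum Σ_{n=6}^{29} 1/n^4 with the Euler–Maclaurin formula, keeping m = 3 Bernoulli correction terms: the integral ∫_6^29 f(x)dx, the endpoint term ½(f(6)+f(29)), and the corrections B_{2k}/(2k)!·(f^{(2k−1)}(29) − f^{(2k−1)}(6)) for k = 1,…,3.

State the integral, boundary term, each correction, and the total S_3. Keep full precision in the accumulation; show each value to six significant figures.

The integral term ∫_6^29 1/x^4 dx = 0.00152954.
½[f(6) + f(29)] = ½[0.000771605 + 1.41387e-06] = 0.000386509.
So far: 0.00191605.
k=1: B_{2}/(2)! × [f^{(1)}(29) − f^{(1)}(6)] = 1/12 × (-1.95016e-07 − (-0.000514403)) = 4.28507e-05.
After k=1: 0.00195890.
k=2: B_{4}/(4)! × [f^{(3)}(29) − f^{(3)}(6)] = −1/720 × (-6.95657e-09 − (-0.000428669)) = -5.95365e-07.
After k=2: 0.00195831.
k=3: B_{6}/(6)! × [f^{(5)}(29) − f^{(5)}(6)] = 1/30240 × (-4.63220e-10 − (-0.000666819)) = 2.20509e-08.

S_3 ≈ 0.00195833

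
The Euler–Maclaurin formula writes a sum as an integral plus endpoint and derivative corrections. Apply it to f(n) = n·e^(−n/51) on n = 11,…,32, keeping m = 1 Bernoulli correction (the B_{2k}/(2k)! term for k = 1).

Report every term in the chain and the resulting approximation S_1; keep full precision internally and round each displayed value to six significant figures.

Integral: ∫_11^32 x·e^(−x/51) dx = 288.319.
Boundary: ½(f(11) + f(32)) = ½(8.86587 + 17.0864) = 12.9762.
Integral + boundary = 301.296.
Order-1 term: 1/12 · (0.198923 − 0.632148) = -0.0361020.

S_1 ≈ 301.259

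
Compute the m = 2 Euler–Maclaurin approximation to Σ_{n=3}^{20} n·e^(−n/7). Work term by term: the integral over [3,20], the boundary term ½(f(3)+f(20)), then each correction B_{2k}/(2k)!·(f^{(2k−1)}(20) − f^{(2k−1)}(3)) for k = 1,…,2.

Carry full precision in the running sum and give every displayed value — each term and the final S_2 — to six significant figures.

The integral term ∫_3^20 x·e^(−x/7) dx = 34.7460.
½[f(3) + f(20)] = ½[1.95432 + 1.14865] = 1.55148.
Integral + boundary = 36.2975.
k=1: B_{2}/(2)! × [f^{(1)}(20) − f^{(1)}(3)] = 1/12 × (-0.106661 − 0.372251) = -0.0399093.
Partial sum through k=1: 36.2575.
k=2: B_{4}/(4)! × [f^{(3)}(20) − f^{(3)}(3)] = −1/720 × (0.000167442 − 0.0341863) = 4.72484e-05.

S_2 ≈ 36.2576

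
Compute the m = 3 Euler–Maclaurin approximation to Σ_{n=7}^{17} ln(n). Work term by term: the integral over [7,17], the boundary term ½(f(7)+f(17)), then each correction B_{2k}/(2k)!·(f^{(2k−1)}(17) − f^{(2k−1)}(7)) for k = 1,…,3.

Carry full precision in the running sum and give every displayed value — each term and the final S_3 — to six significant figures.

S_3 ≈ 26.9258

The integral term ∫_7^17 ln(x) dx = 24.5433.
Endpoint term: (f(7) + f(17))/2 = (1.94591 + 2.83321)/2 = 2.38956.
Running total after boundary: 26.9328.
Correction k=1: B_{2}/2! · (f^{(1)}(17) − f^{(1)}(7)) = 1/12 · (0.0588235 − 0.142857) = -0.00700280.
Running total after k=1: 26.9258.
Correction k=2: B_{4}/4! · (f^{(3)}(17) − f^{(3)}(7)) = −1/720 · (0.000407083 − 0.00583090) = 7.53308e-06.
Running total after k=2: 26.9258.
Correction k=3: B_{6}/6! · (f^{(5)}(17) − f^{(5)}(7)) = 1/30240 · (1.69031e-05 − 0.00142798) = -4.66625e-08.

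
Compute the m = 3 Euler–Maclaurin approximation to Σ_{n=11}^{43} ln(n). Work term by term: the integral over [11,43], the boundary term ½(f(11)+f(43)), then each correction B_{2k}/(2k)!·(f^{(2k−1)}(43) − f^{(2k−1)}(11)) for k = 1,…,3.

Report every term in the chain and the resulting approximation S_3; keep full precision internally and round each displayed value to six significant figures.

S_3 ≈ 106.429

Integral: ∫_11^43 ln(x) dx = 103.355.
Endpoint term: (f(11) + f(43))/2 = (2.39790 + 3.76120)/2 = 3.07955.
Running total after boundary: 106.434.
k=1: B_{2}/(2)! × [f^{(1)}(43) − f^{(1)}(11)] = 1/12 × (0.0232558 − 0.0909091) = -0.00563777.
After k=1: 106.429.
k=2: B_{4}/(4)! × [f^{(3)}(43) − f^{(3)}(11)] = −1/720 × (2.51550e-05 − 0.00150263) = 2.05205e-06.
After k=2: 106.429.
k=3: B_{6}/(6)! × [f^{(5)}(43) − f^{(5)}(11)] = 1/30240 × (1.63256e-07 − 0.000149021) = -4.92255e-09.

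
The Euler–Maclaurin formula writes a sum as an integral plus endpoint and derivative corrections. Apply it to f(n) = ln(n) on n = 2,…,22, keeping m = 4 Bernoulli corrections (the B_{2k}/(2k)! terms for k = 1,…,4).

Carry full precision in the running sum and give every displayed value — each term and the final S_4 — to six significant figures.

The integral term ∫_2^22 ln(x) dx = 46.6166.
Endpoint term: (f(2) + f(22))/2 = (0.693147 + 3.09104)/2 = 1.89209.
So far: 48.5087.
k=1: B_{2}/(2)! × [f^{(1)}(22) − f^{(1)}(2)] = 1/12 × (0.0454545 − 0.500000) = -0.0378788.
Partial sum through k=1: 48.4709.
k=2: B_{4}/(4)! × [f^{(3)}(22) − f^{(3)}(2)] = −1/720 × (0.000187829 − 0.250000) = 0.000346961.
Partial sum through k=2: 48.4712.
k=3: B_{6}/(6)! × [f^{(5)}(22) − f^{(5)}(2)] = 1/30240 × (4.65691e-06 − 0.750000) = -2.48014e-05.
Partial sum through k=3: 48.4712.
k=4: B_{8}/(8)! × [f^{(7)}(22) − f^{(7)}(2)] = −1/1209600 × (2.88651e-07 − 5.62500) = 4.65030e-06.

S_4 ≈ 48.4712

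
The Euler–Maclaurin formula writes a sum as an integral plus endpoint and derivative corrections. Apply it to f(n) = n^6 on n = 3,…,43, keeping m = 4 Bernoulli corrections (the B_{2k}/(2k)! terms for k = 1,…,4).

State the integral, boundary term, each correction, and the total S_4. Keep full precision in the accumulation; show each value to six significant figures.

Integral: ∫_3^43 x^6 dx = 3.88312e+10.
Endpoint term: (f(3) + f(43))/2 = (729.000 + 6.32136e+09)/2 = 3.16068e+09.
Integral + boundary = 4.19919e+10.
k=1: B_{2}/(2)! × [f^{(1)}(43) − f^{(1)}(3)] = 1/12 × (8.82051e+08 − 1458.00) = 7.35041e+07.
After k=1: 4.20654e+10.
k=2: B_{4}/(4)! × [f^{(3)}(43) − f^{(3)}(3)] = −1/720 × (9.54084e+06 − 3240.00) = -13246.7.
After k=2: 4.20654e+10.
k=3: B_{6}/(6)! × [f^{(5)}(43) − f^{(5)}(3)] = 1/30240 × (30960.0 − 2160.00) = 0.952381.
After k=3: 4.20654e+10.
k=4: B_{8}/(8)! × [f^{(7)}(43) − f^{(7)}(3)] = −1/1209600 × (0.00000 − 0.00000) = 0.00000.

S_4 ≈ 4.20654e+10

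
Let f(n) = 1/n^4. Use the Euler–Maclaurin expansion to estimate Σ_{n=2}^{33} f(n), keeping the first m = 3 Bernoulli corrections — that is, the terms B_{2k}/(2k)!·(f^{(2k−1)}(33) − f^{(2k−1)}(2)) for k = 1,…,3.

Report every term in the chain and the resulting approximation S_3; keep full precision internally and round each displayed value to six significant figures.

The integral term ∫_2^33 1/x^4 dx = 0.0416574.
½[f(2) + f(33)] = ½[0.0625000 + 8.43226e-07] = 0.0312504.
Integral + boundary = 0.0729078.
Order-1 term: 1/12 · (-1.02209e-07 − (-0.125000)) = 0.0104167.
After k=1: 0.0833245.
Order-2 term: −1/720 · (-2.81568e-09 − (-0.937500)) = -0.00130208.
After k=2: 0.0820224.
Order-3 term: 1/30240 · (-1.44792e-10 − (-13.1250)) = 0.000434028.

S_3 ≈ 0.0824564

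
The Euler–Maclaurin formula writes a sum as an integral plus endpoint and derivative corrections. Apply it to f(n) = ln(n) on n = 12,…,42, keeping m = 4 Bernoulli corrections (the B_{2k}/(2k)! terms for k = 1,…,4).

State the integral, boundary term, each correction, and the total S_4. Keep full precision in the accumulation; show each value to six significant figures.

S_4 ≈ 100.270

The integral term ∫_12^42 ln(x) dx = 97.1632.
Endpoint term: (f(12) + f(42))/2 = (2.48491 + 3.73767)/2 = 3.11129.
So far: 100.275.
k=1: B_{2}/(2)! × [f^{(1)}(42) − f^{(1)}(12)] = 1/12 × (0.0238095 − 0.0833333) = -0.00496032.
Running total after k=1: 100.270.
k=2: B_{4}/(4)! × [f^{(3)}(42) − f^{(3)}(12)] = −1/720 × (2.69949e-05 − 0.00115741) = 1.57002e-06.
Running total after k=2: 100.270.
k=3: B_{6}/(6)! × [f^{(5)}(42) − f^{(5)}(12)] = 1/30240 × (1.83639e-07 − 9.64506e-05) = -3.18343e-09.
Running total after k=3: 100.270.
k=4: B_{8}/(8)! × [f^{(7)}(42) − f^{(7)}(12)] = −1/1209600 × (3.12311e-09 − 2.00939e-05) = 1.66094e-11.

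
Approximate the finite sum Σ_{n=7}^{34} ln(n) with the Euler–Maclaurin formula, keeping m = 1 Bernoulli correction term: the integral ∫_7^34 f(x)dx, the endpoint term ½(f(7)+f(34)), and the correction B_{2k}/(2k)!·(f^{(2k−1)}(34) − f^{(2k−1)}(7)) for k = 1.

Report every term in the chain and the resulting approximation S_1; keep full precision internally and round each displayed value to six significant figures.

S_1 ≈ 82.0016

The integral term ∫_7^34 ln(x) dx = 79.2749.
Boundary: ½(f(7) + f(34)) = ½(1.94591 + 3.52636) = 2.73614.
Running total after boundary: 82.0110.
k=1: B_{2}/(2)! × [f^{(1)}(34) − f^{(1)}(7)] = 1/12 × (0.0294118 − 0.142857) = -0.00945378.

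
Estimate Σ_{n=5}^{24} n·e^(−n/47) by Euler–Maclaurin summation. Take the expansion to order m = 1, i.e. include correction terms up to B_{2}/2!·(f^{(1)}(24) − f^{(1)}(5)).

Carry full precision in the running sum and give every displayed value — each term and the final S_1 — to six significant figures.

S_1 ≈ 204.184

The integral term ∫_5^24 x·e^(−x/47) dx = 194.777.
½[f(5) + f(24)] = ½[4.49540 + 14.4027] = 9.44905.
Running total after boundary: 204.226.
k=1: B_{2}/(2)! × [f^{(1)}(24) − f^{(1)}(5)] = 1/12 × (0.293672 − 0.803433) = -0.0424801.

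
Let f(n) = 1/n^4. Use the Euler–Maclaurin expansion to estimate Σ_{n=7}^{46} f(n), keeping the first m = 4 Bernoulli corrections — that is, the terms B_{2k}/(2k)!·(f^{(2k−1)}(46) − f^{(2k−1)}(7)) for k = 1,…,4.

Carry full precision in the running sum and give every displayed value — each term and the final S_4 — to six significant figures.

S_4 ≈ 0.00119639

Integral: ∫_7^46 1/x^4 dx = 0.000968393.
Boundary: ½(f(7) + f(46)) = ½(0.000416493 + 2.23341e-07) = 0.000208358.
Running total after boundary: 0.00117675.
k=1: B_{2}/(2)! × [f^{(1)}(46) − f^{(1)}(7)] = 1/12 × (-1.94210e-08 − (-0.000237996)) = 1.98314e-05.
Partial sum through k=1: 0.00119658.
k=2: B_{4}/(4)! × [f^{(3)}(46) − f^{(3)}(7)] = −1/720 × (-2.75345e-10 − (-0.000145712)) = -2.02377e-07.
Partial sum through k=2: 0.00119638.
k=3: B_{6}/(6)! × [f^{(5)}(46) − f^{(5)}(7)] = 1/30240 × (-7.28700e-12 − (-0.000166528)) = 5.50687e-09.
Partial sum through k=3: 0.00119639.
k=4: B_{8}/(8)! × [f^{(7)}(46) − f^{(7)}(7)] = −1/1209600 × (-3.09939e-13 − (-0.000305868)) = -2.52867e-10.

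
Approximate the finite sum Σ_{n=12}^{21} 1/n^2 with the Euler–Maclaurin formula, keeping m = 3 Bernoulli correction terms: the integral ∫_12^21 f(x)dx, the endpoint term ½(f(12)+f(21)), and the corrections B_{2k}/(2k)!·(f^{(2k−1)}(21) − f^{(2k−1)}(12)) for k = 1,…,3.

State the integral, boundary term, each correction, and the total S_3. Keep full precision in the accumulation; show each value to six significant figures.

S_3 ≈ 0.0403986

Integral: ∫_12^21 1/x^2 dx = 0.0357143.
½[f(12) + f(21)] = ½[0.00694444 + 0.00226757] = 0.00460601.
Running total after boundary: 0.0403203.
k=1: B_{2}/(2)! × [f^{(1)}(21) − f^{(1)}(12)] = 1/12 × (-0.000215959 − (-0.00115741)) = 7.84540e-05.
Partial sum through k=1: 0.0403987.
k=2: B_{4}/(4)! × [f^{(3)}(21) − f^{(3)}(12)] = −1/720 × (-5.87645e-06 − (-9.64506e-05)) = -1.25797e-07.
Partial sum through k=2: 0.0403986.
k=3: B_{6}/(6)! × [f^{(5)}(21) − f^{(5)}(12)] = 1/30240 × (-3.99758e-07 − (-2.00939e-05)) = 6.51261e-10.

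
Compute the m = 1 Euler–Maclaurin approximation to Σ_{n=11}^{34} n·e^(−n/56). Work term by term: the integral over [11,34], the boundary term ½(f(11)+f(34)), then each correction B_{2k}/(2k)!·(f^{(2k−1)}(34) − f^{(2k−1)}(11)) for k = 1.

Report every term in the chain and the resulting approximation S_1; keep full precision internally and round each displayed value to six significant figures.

∫_11^34 x·e^(−x/56) dx evaluates to 336.545.
½[f(11) + f(34)] = ½[9.03826 + 18.5268] = 13.7825.
Integral + boundary = 350.327.
Order-1 term: 1/12 · (0.214070 − 0.660263) = -0.0371827.

S_1 ≈ 350.290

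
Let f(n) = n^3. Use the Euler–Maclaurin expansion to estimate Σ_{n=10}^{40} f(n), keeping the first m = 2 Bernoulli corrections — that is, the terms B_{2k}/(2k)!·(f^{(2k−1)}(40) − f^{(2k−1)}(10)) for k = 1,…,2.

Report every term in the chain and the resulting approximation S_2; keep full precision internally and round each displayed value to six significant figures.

S_2 ≈ 670375

∫_10^40 x^3 dx evaluates to 637500.
Boundary: ½(f(10) + f(40)) = ½(1000.00 + 64000.0) = 32500.0.
Integral + boundary = 670000.
Correction k=1: B_{2}/2! · (f^{(1)}(40) − f^{(1)}(10)) = 1/12 · (4800.00 − 300.000) = 375.000.
After k=1: 670375.
Correction k=2: B_{4}/4! · (f^{(3)}(40) − f^{(3)}(10)) = −1/720 · (6.00000 − 6.00000) = 0.00000.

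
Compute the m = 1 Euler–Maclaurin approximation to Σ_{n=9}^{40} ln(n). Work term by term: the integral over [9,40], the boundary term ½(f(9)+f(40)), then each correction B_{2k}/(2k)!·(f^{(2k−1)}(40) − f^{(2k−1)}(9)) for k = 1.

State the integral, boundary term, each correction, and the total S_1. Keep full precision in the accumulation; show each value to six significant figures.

∫_9^40 ln(x) dx evaluates to 96.7802.
Boundary: ½(f(9) + f(40)) = ½(2.19722 + 3.68888) = 2.94305.
Integral + boundary = 99.7232.
k=1: B_{2}/(2)! × [f^{(1)}(40) − f^{(1)}(9)] = 1/12 × (0.0250000 − 0.111111) = -0.00717593.

S_1 ≈ 99.7160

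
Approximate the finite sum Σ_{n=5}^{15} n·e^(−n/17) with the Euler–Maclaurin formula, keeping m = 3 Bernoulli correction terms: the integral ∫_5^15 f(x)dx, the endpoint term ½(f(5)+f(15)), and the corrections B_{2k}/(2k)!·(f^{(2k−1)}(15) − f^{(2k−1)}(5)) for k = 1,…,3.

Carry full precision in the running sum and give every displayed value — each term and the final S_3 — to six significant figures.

The integral term ∫_5^15 x·e^(−x/17) dx = 53.5890.
½[f(5) + f(15)] = ½[3.72594 + 6.20712] = 4.96653.
Integral + boundary = 58.5555.
Order-1 term: 1/12 · (0.0486833 − 0.526016) = -0.0397777.
Running total after k=1: 58.5158.
Order-2 term: −1/720 · (0.00303218 − 0.00697714) = 5.47911e-06.
Running total after k=2: 58.5158.
Order-3 term: 1/30240 · (2.04010e-05 − 4.19867e-05) = -7.13811e-10.

S_3 ≈ 58.5158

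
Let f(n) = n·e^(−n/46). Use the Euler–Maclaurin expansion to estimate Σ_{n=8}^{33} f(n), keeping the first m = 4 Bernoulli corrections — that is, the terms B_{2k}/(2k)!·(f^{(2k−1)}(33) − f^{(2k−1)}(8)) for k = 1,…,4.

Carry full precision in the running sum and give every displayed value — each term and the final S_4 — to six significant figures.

S_4 ≈ 325.368

Integral: ∫_8^33 x·e^(−x/46) dx = 314.001.
Boundary: ½(f(8) + f(33)) = ½(6.72296 + 16.1048) = 11.4139.
Integral + boundary = 325.415.
Order-1 term: 1/12 · (0.137920 − 0.694219) = -0.0463582.
After k=1: 325.368.
Order-2 term: −1/720 · (0.000526450 − 0.00112238) = 8.27683e-07.
After k=2: 325.368.
Order-3 term: 1/30240 · (4.66786e-07 − 9.05804e-07) = -1.45178e-11.
After k=3: 325.368.
Order-4 term: −1/1209600 · (3.23619e-10 − 6.05474e-10) = 2.33015e-16.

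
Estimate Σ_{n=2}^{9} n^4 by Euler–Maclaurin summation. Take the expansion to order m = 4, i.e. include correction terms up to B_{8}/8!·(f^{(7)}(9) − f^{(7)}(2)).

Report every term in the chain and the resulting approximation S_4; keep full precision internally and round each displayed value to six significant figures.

The integral term ∫_2^9 x^4 dx = 11803.4.
Boundary: ½(f(2) + f(9)) = ½(16.0000 + 6561.00) = 3288.50.
Running total after boundary: 15091.9.
k=1: B_{2}/(2)! × [f^{(1)}(9) − f^{(1)}(2)] = 1/12 × (2916.00 − 32.0000) = 240.333.
Running total after k=1: 15332.2.
k=2: B_{4}/(4)! × [f^{(3)}(9) − f^{(3)}(2)] = −1/720 × (216.000 − 48.0000) = -0.233333.
Running total after k=2: 15332.0.
k=3: B_{6}/(6)! × [f^{(5)}(9) − f^{(5)}(2)] = 1/30240 × (0.00000 − 0.00000) = 0.00000.
Running total after k=3: 15332.0.
k=4: B_{8}/(8)! × [f^{(7)}(9) − f^{(7)}(2)] = −1/1209600 × (0.00000 − 0.00000) = 0.00000.

S_4 ≈ 15332.0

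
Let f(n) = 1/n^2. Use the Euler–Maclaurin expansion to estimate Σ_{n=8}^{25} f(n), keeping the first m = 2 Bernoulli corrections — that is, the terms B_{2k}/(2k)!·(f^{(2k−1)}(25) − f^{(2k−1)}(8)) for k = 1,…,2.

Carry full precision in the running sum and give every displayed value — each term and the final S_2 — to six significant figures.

S_2 ≈ 0.0939263

The integral term ∫_8^25 1/x^2 dx = 0.0850000.
Boundary: ½(f(8) + f(25)) = ½(0.0156250 + 0.00160000) = 0.00861250.
Integral + boundary = 0.0936125.
k=1: B_{2}/(2)! × [f^{(1)}(25) − f^{(1)}(8)] = 1/12 × (-0.000128000 − (-0.00390625)) = 0.000314854.
After k=1: 0.0939274.
k=2: B_{4}/(4)! × [f^{(3)}(25) − f^{(3)}(8)] = −1/720 × (-2.45760e-06 − (-0.000732422)) = -1.01384e-06.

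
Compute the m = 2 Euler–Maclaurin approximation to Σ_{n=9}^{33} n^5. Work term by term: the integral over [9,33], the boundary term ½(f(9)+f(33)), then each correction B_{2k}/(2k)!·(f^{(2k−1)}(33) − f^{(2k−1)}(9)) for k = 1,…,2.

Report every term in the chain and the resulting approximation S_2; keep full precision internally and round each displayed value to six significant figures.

S_2 ≈ 2.35245e+08

∫_9^33 x^5 dx evaluates to 2.15156e+08.
Endpoint term: (f(9) + f(33))/2 = (59049.0 + 3.91354e+07)/2 = 1.95972e+07.
Integral + boundary = 2.34753e+08.
Correction k=1: B_{2}/2! · (f^{(1)}(33) − f^{(1)}(9)) = 1/12 · (5.92960e+06 − 32805.0) = 491400.
Running total after k=1: 2.35245e+08.
Correction k=2: B_{4}/4! · (f^{(3)}(33) − f^{(3)}(9)) = −1/720 · (65340.0 − 4860.00) = -84.0000.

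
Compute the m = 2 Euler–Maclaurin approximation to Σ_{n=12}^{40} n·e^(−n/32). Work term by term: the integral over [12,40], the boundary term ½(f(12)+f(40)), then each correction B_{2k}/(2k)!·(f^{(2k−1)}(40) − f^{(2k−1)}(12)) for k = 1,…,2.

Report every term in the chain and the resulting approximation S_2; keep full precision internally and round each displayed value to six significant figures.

S_2 ≈ 317.408

The integral term ∫_12^40 x·e^(−x/32) dx = 307.596.
Boundary: ½(f(12) + f(40)) = ½(8.24747 + 11.4602) = 9.85383.
Running total after boundary: 317.450.
Order-1 term: 1/12 · (-0.0716262 − 0.429556) = -0.0417652.
Partial sum through k=1: 317.408.
Order-2 term: −1/720 · (0.000489632 − 0.00176185) = 1.76697e-06.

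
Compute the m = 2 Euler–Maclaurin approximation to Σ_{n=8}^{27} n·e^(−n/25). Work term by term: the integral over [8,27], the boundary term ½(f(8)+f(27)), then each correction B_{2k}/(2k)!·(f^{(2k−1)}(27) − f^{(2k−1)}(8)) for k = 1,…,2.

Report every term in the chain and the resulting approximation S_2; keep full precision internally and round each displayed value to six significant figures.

S_2 ≈ 165.044

Integral: ∫_8^27 x·e^(−x/25) dx = 157.599.
½[f(8) + f(27)] = ½[5.80919 + 9.16908] = 7.48914.
Running total after boundary: 165.088.
Order-1 term: 1/12 · (-0.0271676 − 0.493781) = -0.0434124.
Running total after k=1: 165.044.
Order-2 term: −1/720 · (0.00104324 − 0.00311373) = 2.87568e-06.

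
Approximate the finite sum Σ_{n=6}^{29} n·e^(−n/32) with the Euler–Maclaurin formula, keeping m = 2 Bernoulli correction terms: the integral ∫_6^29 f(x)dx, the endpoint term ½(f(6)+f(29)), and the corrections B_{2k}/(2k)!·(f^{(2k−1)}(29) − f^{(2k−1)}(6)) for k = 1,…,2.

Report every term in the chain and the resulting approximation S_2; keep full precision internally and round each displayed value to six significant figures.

S_2 ≈ 227.713

The integral term ∫_6^29 x·e^(−x/32) dx = 219.420.
Endpoint term: (f(6) + f(29))/2 = (4.97417 + 11.7171)/2 = 8.34562.
Integral + boundary = 227.766.
Correction k=1: B_{2}/2! · (f^{(1)}(29) − f^{(1)}(6)) = 1/12 · (0.0378784 − 0.673586) = -0.0529756.
Partial sum through k=1: 227.713.
Correction k=2: B_{4}/4! · (f^{(3)}(29) − f^{(3)}(6)) = −1/720 · (0.000826124 − 0.00227700) = 2.01510e-06.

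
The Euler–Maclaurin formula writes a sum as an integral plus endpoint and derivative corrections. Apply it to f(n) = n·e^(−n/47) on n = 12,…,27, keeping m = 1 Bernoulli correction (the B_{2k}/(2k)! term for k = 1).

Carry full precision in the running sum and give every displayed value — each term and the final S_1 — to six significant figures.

∫_12^27 x·e^(−x/47) dx evaluates to 190.029.
Endpoint term: (f(12) + f(27))/2 = (9.29603 + 15.2011)/2 = 12.2486.
So far: 202.278.
k=1: B_{2}/(2)! × [f^{(1)}(27) − f^{(1)}(12)] = 1/12 × (0.239576 − 0.576881) = -0.0281088.

S_1 ≈ 202.249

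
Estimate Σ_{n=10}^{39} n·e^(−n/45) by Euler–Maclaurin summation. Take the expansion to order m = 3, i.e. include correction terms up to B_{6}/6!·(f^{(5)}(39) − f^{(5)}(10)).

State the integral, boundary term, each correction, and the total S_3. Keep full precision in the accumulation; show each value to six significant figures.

S_3 ≈ 405.054

∫_10^39 x·e^(−x/45) dx evaluates to 392.901.
Endpoint term: (f(10) + f(39))/2 = (8.00737 + 16.3937)/2 = 12.2005.
So far: 405.101.
k=1: B_{2}/(2)! × [f^{(1)}(39) − f^{(1)}(10)] = 1/12 × (0.0560467 − 0.622796) = -0.0472291.
After k=1: 405.054.
k=2: B_{4}/(4)! × [f^{(3)}(39) − f^{(3)}(10)] = −1/720 × (0.000442838 − 0.00109841) = 9.10510e-07.
After k=2: 405.054.
k=3: B_{6}/(6)! × [f^{(5)}(39) − f^{(5)}(10)] = 1/30240 × (4.23703e-07 − 9.32966e-07) = -1.68407e-11.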